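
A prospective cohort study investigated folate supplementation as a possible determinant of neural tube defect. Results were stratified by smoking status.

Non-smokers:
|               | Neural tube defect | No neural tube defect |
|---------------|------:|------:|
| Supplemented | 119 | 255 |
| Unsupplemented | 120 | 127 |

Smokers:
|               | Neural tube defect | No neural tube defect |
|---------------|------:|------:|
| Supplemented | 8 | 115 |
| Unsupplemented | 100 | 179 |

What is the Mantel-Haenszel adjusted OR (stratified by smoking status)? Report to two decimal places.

0.36

OR_MH = Σ(aᵢdᵢ/nᵢ) / Σ(bᵢcᵢ/nᵢ), where nᵢ is the stratum total.
Stratum 1 (Non-smokers): n = 621; a·d/n = 119·127/621 = 24.3366; b·c/n = 255·120/621 = 49.2754
Stratum 2 (Smokers): n = 402; a·d/n = 8·179/402 = 3.5622; b·c/n = 115·100/402 = 28.6070
OR_MH = (24.3366 + 3.5622) / (49.2754 + 28.6070) = 27.8987 / 77.8823 = 0.35822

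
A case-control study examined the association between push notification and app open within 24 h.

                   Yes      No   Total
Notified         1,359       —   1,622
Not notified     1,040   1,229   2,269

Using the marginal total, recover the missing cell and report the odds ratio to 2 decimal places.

6.11

The missing cell is in the exposed row: 1622 − 1359 = 263.
So a = 1359, b = 263, c = 1040, d = 1229.
OR = (a·d)/(b·c) = (1359 × 1229) / (263 × 1040) = 1670211 / 273520 = 6.10636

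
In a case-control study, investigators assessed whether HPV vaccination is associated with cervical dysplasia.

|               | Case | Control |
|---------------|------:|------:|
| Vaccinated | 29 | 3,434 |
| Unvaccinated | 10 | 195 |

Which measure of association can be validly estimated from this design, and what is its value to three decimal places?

Cells: a = 29, b = 3434, c = 10, d = 195.
This is a case-control study: participants were sampled on outcome status, so risks in the source population cannot be estimated directly — relative risk is not valid here. The odds ratio is the appropriate measure.
OR = (a·d)/(b·c) = (29 × 195) / (3434 × 10) = 5655 / 34340 = 0.16468

0.165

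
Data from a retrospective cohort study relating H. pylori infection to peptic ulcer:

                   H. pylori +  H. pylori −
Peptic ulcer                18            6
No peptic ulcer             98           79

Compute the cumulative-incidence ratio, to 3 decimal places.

2.198

Reading the table with exposure as columns: a = 18 (H. pylori +, case), b = 98 (H. pylori +, non-case), c = 6 (H. pylori −, case), d = 79.
Risk in exposed = 18/116 = 0.15517; risk in unexposed = 6/85 = 0.07059.
RR = 0.15517 / 0.07059 = 2.19828
The risk among the exposed is 2.20 times that among the unexposed.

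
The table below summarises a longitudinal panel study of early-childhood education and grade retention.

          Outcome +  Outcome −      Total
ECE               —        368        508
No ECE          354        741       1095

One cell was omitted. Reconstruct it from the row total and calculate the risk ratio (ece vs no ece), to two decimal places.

The missing cell is in the exposed row: 508 − 368 = 140.
So a = 140, b = 368, c = 354, d = 741.
RR = [a/(a+b)] / [c/(c+d)] = (140/508) / (354/1095) = 0.27559/0.32329 = 0.85246

0.85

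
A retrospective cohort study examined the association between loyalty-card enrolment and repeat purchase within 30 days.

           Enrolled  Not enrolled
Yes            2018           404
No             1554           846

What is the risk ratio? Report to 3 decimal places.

Reading the table with exposure as columns: a = 2018 (Enrolled, case), b = 1554 (Enrolled, non-case), c = 404 (Not enrolled, case), d = 846.
Risk in exposed = 2018/3572 = 0.56495; risk in unexposed = 404/1250 = 0.32320.
RR = 0.56495 / 0.32320 = 1.74799
The risk among the exposed is 1.75 times that among the unexposed.

1.748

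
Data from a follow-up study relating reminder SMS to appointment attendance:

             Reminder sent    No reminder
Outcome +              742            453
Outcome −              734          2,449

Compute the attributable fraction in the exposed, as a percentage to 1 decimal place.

68.9

Reading the table with exposure as columns: a = 742 (Reminder sent, case), b = 734 (Reminder sent, non-case), c = 453 (No reminder, case), d = 2449.
Risk in exposed = 742/1476 = 0.50271; risk in unexposed = 453/2902 = 0.15610.
RR = 0.50271/0.15610 = 3.22045
AR% = (RR − 1)/RR × 100 = (3.22045 − 1)/3.22045 × 100 = 68.9485%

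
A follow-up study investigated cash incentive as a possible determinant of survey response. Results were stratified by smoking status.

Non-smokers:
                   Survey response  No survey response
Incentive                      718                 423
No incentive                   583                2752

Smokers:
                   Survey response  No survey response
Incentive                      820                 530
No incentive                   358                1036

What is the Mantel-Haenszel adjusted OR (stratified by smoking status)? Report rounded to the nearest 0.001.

6.045

OR_MH = Σ(aᵢdᵢ/nᵢ) / Σ(bᵢcᵢ/nᵢ), where nᵢ is the stratum total.
Stratum 1 (Non-smokers): n = 4476; a·d/n = 718·2752/4476 = 441.4513; b·c/n = 423·583/4476 = 55.0958
Stratum 2 (Smokers): n = 2744; a·d/n = 820·1036/2744 = 309.5918; b·c/n = 530·358/2744 = 69.1472
OR_MH = (441.4513 + 309.5918) / (55.0958 + 69.1472) = 751.0431 / 124.2431 = 6.04495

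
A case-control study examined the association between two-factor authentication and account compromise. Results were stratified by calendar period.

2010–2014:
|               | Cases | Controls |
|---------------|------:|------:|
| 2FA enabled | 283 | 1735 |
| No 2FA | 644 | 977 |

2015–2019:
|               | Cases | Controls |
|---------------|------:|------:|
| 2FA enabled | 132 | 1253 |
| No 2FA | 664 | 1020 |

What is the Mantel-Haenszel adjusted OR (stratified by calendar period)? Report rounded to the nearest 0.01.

0.21

OR_MH = Σ(aᵢdᵢ/nᵢ) / Σ(bᵢcᵢ/nᵢ), where nᵢ is the stratum total.
Stratum 1 (2010–2014): n = 3639; a·d/n = 283·977/3639 = 75.9799; b·c/n = 1735·644/3639 = 307.0459
Stratum 2 (2015–2019): n = 3069; a·d/n = 132·1020/3069 = 43.8710; b·c/n = 1253·664/3069 = 271.0955
OR_MH = (75.9799 + 43.8710) / (307.0459 + 271.0955) = 119.8509 / 578.1414 = 0.20730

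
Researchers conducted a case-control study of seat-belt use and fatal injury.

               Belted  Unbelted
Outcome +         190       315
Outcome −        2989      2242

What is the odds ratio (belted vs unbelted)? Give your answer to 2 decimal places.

Reading the table with exposure as columns: a = 190 (Belted, case), b = 2989 (Belted, non-case), c = 315 (Unbelted, case), d = 2242.
OR = (a·d)/(b·c) = (190 × 2242) / (2989 × 315) = 425980 / 941535 = 0.45243
Exposure is associated with lower odds of fatal injury (OR = 0.45 < 1).

0.45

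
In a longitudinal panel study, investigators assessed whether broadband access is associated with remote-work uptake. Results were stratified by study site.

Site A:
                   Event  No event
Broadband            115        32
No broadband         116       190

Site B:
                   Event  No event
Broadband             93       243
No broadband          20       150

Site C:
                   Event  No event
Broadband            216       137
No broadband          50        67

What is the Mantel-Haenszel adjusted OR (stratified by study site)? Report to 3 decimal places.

3.293

OR_MH = Σ(aᵢdᵢ/nᵢ) / Σ(bᵢcᵢ/nᵢ), where nᵢ is the stratum total.
Stratum 1 (Site A): n = 453; a·d/n = 115·190/453 = 48.2340; b·c/n = 32·116/453 = 8.1943
Stratum 2 (Site B): n = 506; a·d/n = 93·150/506 = 27.5692; b·c/n = 243·20/506 = 9.6047
Stratum 3 (Site C): n = 470; a·d/n = 216·67/470 = 30.7915; b·c/n = 137·50/470 = 14.5745
OR_MH = (48.2340 + 27.5692 + 30.7915) / (8.1943 + 9.6047 + 14.5745) = 106.5947 / 32.3735 = 3.29265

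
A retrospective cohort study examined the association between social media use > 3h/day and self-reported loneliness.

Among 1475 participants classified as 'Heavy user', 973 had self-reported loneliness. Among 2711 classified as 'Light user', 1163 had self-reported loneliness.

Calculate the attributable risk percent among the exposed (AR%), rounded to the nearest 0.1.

From the description: a = 973, b = 502, c = 1163, d = 1548.
Risk in exposed = 973/1475 = 0.65966; risk in unexposed = 1163/2711 = 0.42899.
RR = 0.65966/0.42899 = 1.53770
AR% = (RR − 1)/RR × 100 = (1.53770 − 1)/1.53770 × 100 = 34.9677%

35.0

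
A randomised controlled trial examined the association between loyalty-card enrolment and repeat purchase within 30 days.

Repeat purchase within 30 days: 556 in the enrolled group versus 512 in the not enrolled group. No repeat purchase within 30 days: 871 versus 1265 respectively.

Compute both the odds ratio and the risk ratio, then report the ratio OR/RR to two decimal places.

From the description: a = 556, b = 871, c = 512, d = 1265.
OR = (556·1265)/(871·512) = 703340/445952 = 1.57717
Risk in exposed = 556/1427 = 0.38963; risk in unexposed = 512/1777 = 0.28813; RR = 1.35229
OR/RR = 1.57717 / 1.35229 = 1.16630
The outcome is not rare, so the OR lies further from 1 than the RR.

1.17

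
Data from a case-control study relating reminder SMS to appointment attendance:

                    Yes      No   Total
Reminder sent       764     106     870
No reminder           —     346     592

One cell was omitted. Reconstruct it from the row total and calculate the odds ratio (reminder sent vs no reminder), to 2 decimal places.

10.14

The missing cell is in the unexposed row: 592 − 346 = 246.
So a = 764, b = 106, c = 246, d = 346.
OR = (a·d)/(b·c) = (764 × 346) / (106 × 246) = 264344 / 26076 = 10.13744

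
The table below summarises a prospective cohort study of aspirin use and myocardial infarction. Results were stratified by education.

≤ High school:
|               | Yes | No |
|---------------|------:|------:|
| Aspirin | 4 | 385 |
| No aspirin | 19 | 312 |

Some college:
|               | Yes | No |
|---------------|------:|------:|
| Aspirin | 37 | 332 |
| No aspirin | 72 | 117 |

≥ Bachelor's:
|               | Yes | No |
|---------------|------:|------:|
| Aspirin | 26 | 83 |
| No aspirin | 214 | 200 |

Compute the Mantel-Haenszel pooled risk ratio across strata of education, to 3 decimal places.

RR_MH = Σ(aᵢ·n₀ᵢ/nᵢ) / Σ(cᵢ·n₁ᵢ/nᵢ), with n₁ᵢ = aᵢ+bᵢ (exposed), n₀ᵢ = cᵢ+dᵢ (unexposed), nᵢ = n₁ᵢ+n₀ᵢ.
Stratum 1 (≤ High school): n₁ = 389, n₀ = 331, n = 720; a·n₀/n = 4·331/720 = 1.8389; c·n₁/n = 19·389/720 = 10.2653
Stratum 2 (Some college): n₁ = 369, n₀ = 189, n = 558; a·n₀/n = 37·189/558 = 12.5323; c·n₁/n = 72·369/558 = 47.6129
Stratum 3 (≥ Bachelor's): n₁ = 109, n₀ = 414, n = 523; a·n₀/n = 26·414/523 = 20.5813; c·n₁/n = 214·109/523 = 44.6004
RR_MH = (1.8389 + 12.5323 + 20.5813) / (10.2653 + 47.6129 + 44.6004) = 34.9524 / 102.4786 = 0.34107

0.341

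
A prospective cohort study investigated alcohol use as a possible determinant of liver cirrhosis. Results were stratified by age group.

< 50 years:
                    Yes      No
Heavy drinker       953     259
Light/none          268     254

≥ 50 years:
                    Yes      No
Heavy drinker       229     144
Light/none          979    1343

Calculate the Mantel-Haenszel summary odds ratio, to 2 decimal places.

2.75

OR_MH = Σ(aᵢdᵢ/nᵢ) / Σ(bᵢcᵢ/nᵢ), where nᵢ is the stratum total.
Stratum 1 (< 50 years): n = 1734; a·d/n = 953·254/1734 = 139.5975; b·c/n = 259·268/1734 = 40.0300
Stratum 2 (≥ 50 years): n = 2695; a·d/n = 229·1343/2695 = 114.1176; b·c/n = 144·979/2695 = 52.3102
OR_MH = (139.5975 + 114.1176) / (40.0300 + 52.3102) = 253.7151 / 92.3402 = 2.74761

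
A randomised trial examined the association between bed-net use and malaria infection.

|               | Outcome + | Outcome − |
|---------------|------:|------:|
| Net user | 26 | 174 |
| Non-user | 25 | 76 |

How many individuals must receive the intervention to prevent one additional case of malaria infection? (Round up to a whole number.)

9

Risk in treated group = 26/200 = 0.13000; risk in control = 25/101 = 0.24752.
Absolute risk reduction = 0.24752 − 0.13000 = 0.11752
NNT = 1 / ARR = 1 / 0.11752 = 8.509 → round up → 9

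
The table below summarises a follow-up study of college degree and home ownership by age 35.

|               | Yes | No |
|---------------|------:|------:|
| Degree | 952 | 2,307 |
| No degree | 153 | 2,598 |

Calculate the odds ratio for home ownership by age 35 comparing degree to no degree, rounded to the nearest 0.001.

7.007

Cells: a = 952, b = 2307, c = 153, d = 2598.
OR = (a·d)/(b·c) = (952 × 2598) / (2307 × 153) = 2473296 / 352971 = 7.00708
The odds of home ownership by age 35 are about 7.01 times as high in the degree group.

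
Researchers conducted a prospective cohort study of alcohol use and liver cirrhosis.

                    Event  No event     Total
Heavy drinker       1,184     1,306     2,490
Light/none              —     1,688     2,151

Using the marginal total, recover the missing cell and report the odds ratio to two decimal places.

The missing cell is in the unexposed row: 2151 − 1688 = 463.
So a = 1184, b = 1306, c = 463, d = 1688.
OR = (a·d)/(b·c) = (1184 × 1688) / (1306 × 463) = 1998592 / 604678 = 3.30522

3.31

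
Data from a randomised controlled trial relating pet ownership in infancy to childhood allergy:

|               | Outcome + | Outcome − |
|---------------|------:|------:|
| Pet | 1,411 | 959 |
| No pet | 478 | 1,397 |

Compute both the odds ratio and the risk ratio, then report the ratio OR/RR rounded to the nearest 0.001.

Cells: a = 1411, b = 959, c = 478, d = 1397.
OR = (1411·1397)/(959·478) = 1971167/458402 = 4.30008
Risk in exposed = 1411/2370 = 0.59536; risk in unexposed = 478/1875 = 0.25493; RR = 2.33535
OR/RR = 4.30008 / 2.33535 = 1.84130
The outcome is not rare, so the OR lies further from 1 than the RR.

1.841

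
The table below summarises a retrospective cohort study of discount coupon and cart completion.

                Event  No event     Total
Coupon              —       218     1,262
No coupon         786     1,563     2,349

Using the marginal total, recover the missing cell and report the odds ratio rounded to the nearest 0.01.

The missing cell is in the exposed row: 1262 − 218 = 1044.
So a = 1044, b = 218, c = 786, d = 1563.
OR = (a·d)/(b·c) = (1044 × 1563) / (218 × 786) = 1631772 / 171348 = 9.52315

9.52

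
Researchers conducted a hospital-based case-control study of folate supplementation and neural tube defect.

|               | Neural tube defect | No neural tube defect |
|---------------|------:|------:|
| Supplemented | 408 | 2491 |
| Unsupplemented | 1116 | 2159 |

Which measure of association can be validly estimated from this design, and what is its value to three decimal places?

Cells: a = 408, b = 2491, c = 1116, d = 2159.
This is a hospital-based case-control study: participants were sampled on outcome status, so risks in the source population cannot be estimated directly — relative risk is not valid here. The odds ratio is the appropriate measure.
OR = (a·d)/(b·c) = (408 × 2159) / (2491 × 1116) = 880872 / 2779956 = 0.31687

0.317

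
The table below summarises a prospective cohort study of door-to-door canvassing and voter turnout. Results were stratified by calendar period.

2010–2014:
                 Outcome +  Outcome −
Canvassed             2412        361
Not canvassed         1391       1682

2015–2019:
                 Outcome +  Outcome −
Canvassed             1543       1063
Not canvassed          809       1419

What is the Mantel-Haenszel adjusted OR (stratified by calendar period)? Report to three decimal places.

4.348

OR_MH = Σ(aᵢdᵢ/nᵢ) / Σ(bᵢcᵢ/nᵢ), where nᵢ is the stratum total.
Stratum 1 (2010–2014): n = 5846; a·d/n = 2412·1682/5846 = 693.9761; b·c/n = 361·1391/5846 = 85.8965
Stratum 2 (2015–2019): n = 4834; a·d/n = 1543·1419/4834 = 452.9410; b·c/n = 1063·809/4834 = 177.8997
OR_MH = (693.9761 + 452.9410) / (85.8965 + 177.8997) = 1146.9171 / 263.7962 = 4.34774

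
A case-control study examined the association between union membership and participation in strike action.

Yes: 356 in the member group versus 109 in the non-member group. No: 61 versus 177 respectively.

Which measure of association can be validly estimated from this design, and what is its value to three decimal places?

From the description: a = 356, b = 61, c = 109, d = 177.
This is a case-control study: participants were sampled on outcome status, so risks in the source population cannot be estimated directly — relative risk is not valid here. The odds ratio is the appropriate measure.
OR = (a·d)/(b·c) = (356 × 177) / (61 × 109) = 63012 / 6649 = 9.47691

9.477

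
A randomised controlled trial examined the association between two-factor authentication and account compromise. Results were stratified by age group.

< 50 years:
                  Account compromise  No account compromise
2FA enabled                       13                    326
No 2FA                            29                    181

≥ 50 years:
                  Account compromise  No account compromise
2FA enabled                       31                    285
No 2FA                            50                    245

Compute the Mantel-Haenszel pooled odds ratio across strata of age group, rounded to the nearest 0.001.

OR_MH = Σ(aᵢdᵢ/nᵢ) / Σ(bᵢcᵢ/nᵢ), where nᵢ is the stratum total.
Stratum 1 (< 50 years): n = 549; a·d/n = 13·181/549 = 4.2860; b·c/n = 326·29/549 = 17.2204
Stratum 2 (≥ 50 years): n = 611; a·d/n = 31·245/611 = 12.4304; b·c/n = 285·50/611 = 23.3224
OR_MH = (4.2860 + 12.4304) / (17.2204 + 23.3224) = 16.7164 / 40.5428 = 0.41232

0.412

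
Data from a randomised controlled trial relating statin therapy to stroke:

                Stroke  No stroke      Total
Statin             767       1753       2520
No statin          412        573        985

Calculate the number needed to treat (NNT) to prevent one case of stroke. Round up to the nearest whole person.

Risk in treated group = 767/2520 = 0.30437; risk in control = 412/985 = 0.41827.
Absolute risk reduction = 0.41827 − 0.30437 = 0.11391
NNT = 1 / ARR = 1 / 0.11391 = 8.779 → round up → 9

9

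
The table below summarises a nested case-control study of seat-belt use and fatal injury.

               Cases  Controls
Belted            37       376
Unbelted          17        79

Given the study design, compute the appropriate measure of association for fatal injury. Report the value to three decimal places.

Cells: a = 37, b = 376, c = 17, d = 79.
This is a nested case-control study: participants were sampled on outcome status, so risks in the source population cannot be estimated directly — relative risk is not valid here. The odds ratio is the appropriate measure.
OR = (a·d)/(b·c) = (37 × 79) / (376 × 17) = 2923 / 6392 = 0.45729

0.457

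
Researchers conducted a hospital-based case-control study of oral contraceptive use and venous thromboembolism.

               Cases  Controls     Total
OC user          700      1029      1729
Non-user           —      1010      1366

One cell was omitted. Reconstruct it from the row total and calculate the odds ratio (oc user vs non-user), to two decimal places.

The missing cell is in the unexposed row: 1366 − 1010 = 356.
So a = 700, b = 1029, c = 356, d = 1010.
OR = (a·d)/(b·c) = (700 × 1010) / (1029 × 356) = 707000 / 366324 = 1.92999

1.93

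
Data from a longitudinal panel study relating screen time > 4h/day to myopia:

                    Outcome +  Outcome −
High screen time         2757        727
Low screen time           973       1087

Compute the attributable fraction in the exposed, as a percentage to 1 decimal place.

Cells: a = 2757, b = 727, c = 973, d = 1087.
Risk in exposed = 2757/3484 = 0.79133; risk in unexposed = 973/2060 = 0.47233.
RR = 0.79133/0.47233 = 1.67538
AR% = (RR − 1)/RR × 100 = (1.67538 − 1)/1.67538 × 100 = 40.3120%

40.3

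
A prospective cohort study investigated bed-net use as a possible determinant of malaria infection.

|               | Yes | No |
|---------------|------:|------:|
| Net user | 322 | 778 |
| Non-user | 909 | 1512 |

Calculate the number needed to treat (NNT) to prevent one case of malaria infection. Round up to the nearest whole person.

13

Risk in treated group = 322/1100 = 0.29273; risk in control = 909/2421 = 0.37546.
Absolute risk reduction = 0.37546 − 0.29273 = 0.08274
NNT = 1 / ARR = 1 / 0.08274 = 12.086 → round up → 13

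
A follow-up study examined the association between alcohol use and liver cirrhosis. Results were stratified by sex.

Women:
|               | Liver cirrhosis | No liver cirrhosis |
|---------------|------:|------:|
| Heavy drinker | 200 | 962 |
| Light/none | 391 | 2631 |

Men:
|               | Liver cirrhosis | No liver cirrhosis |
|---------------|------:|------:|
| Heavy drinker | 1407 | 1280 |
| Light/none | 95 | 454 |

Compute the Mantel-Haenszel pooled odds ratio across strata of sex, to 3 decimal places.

OR_MH = Σ(aᵢdᵢ/nᵢ) / Σ(bᵢcᵢ/nᵢ), where nᵢ is the stratum total.
Stratum 1 (Women): n = 4184; a·d/n = 200·2631/4184 = 125.7648; b·c/n = 962·391/4184 = 89.9001
Stratum 2 (Men): n = 3236; a·d/n = 1407·454/3236 = 197.3974; b·c/n = 1280·95/3236 = 37.5773
OR_MH = (125.7648 + 197.3974) / (89.9001 + 37.5773) = 323.1622 / 127.4774 = 2.53506

2.535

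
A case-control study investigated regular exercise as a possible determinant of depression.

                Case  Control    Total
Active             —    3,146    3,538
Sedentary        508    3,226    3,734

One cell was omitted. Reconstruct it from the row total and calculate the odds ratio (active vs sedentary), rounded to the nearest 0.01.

0.79

The missing cell is in the exposed row: 3538 − 3146 = 392.
So a = 392, b = 3146, c = 508, d = 3226.
OR = (a·d)/(b·c) = (392 × 3226) / (3146 × 508) = 1264592 / 1598168 = 0.79128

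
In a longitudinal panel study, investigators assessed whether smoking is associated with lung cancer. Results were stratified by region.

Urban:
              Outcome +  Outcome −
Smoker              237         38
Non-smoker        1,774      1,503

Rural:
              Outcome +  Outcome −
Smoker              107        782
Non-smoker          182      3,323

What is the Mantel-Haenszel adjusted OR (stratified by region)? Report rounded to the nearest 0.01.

OR_MH = Σ(aᵢdᵢ/nᵢ) / Σ(bᵢcᵢ/nᵢ), where nᵢ is the stratum total.
Stratum 1 (Urban): n = 3552; a·d/n = 237·1503/3552 = 100.2846; b·c/n = 38·1774/3552 = 18.9786
Stratum 2 (Rural): n = 4394; a·d/n = 107·3323/4394 = 80.9197; b·c/n = 782·182/4394 = 32.3905
OR_MH = (100.2846 + 80.9197) / (18.9786 + 32.3905) = 181.2043 / 51.3691 = 3.52749

3.53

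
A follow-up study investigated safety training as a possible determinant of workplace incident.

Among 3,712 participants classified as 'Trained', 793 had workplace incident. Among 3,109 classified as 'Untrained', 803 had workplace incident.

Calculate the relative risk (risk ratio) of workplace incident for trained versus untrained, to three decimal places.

From the description: a = 793, b = 2919, c = 803, d = 2306.
Risk in exposed = 793/3712 = 0.21363; risk in unexposed = 803/3109 = 0.25828.
RR = 0.21363 / 0.25828 = 0.82712
The risk is 17% lower among the exposed than among the unexposed.

0.827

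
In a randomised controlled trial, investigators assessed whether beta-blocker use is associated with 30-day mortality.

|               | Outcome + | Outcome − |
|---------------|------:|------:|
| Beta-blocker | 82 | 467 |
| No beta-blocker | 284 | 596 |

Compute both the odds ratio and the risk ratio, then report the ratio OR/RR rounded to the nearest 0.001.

0.796

Cells: a = 82, b = 467, c = 284, d = 596.
OR = (82·596)/(467·284) = 48872/132628 = 0.36849
Risk in exposed = 82/549 = 0.14936; risk in unexposed = 284/880 = 0.32273; RR = 0.46281
OR/RR = 0.36849 / 0.46281 = 0.79619
The outcome is not rare, so the OR lies further from 1 than the RR.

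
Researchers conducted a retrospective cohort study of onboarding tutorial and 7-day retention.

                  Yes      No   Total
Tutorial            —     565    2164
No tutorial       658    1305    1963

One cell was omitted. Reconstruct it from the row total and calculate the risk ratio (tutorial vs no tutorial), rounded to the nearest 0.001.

2.204

The missing cell is in the exposed row: 2164 − 565 = 1599.
So a = 1599, b = 565, c = 658, d = 1305.
RR = [a/(a+b)] / [c/(c+d)] = (1599/2164) / (658/1963) = 0.73891/0.33520 = 2.20438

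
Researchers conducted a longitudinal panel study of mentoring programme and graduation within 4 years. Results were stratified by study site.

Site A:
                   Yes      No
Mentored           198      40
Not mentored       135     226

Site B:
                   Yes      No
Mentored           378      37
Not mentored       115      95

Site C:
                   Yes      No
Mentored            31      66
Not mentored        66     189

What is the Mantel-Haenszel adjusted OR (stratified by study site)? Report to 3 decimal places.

OR_MH = Σ(aᵢdᵢ/nᵢ) / Σ(bᵢcᵢ/nᵢ), where nᵢ is the stratum total.
Stratum 1 (Site A): n = 599; a·d/n = 198·226/599 = 74.7045; b·c/n = 40·135/599 = 9.0150
Stratum 2 (Site B): n = 625; a·d/n = 378·95/625 = 57.4560; b·c/n = 37·115/625 = 6.8080
Stratum 3 (Site C): n = 352; a·d/n = 31·189/352 = 16.6449; b·c/n = 66·66/352 = 12.3750
OR_MH = (74.7045 + 57.4560 + 16.6449) / (9.0150 + 6.8080 + 12.3750) = 148.8054 / 28.1980 = 5.27716

5.277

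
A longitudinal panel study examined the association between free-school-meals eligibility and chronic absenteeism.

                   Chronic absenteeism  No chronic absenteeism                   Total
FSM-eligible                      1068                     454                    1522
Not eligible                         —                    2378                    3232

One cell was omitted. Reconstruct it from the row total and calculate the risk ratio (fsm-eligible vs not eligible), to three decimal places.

2.656

The missing cell is in the unexposed row: 3232 − 2378 = 854.
So a = 1068, b = 454, c = 854, d = 2378.
RR = [a/(a+b)] / [c/(c+d)] = (1068/1522) / (854/3232) = 0.70171/0.26423 = 2.65565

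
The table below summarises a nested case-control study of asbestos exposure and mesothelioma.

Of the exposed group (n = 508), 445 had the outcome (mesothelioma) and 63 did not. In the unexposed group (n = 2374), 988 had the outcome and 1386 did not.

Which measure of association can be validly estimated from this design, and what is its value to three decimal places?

9.909

From the description: a = 445, b = 63, c = 988, d = 1386.
This is a nested case-control study: participants were sampled on outcome status, so risks in the source population cannot be estimated directly — relative risk is not valid here. The odds ratio is the appropriate measure.
OR = (a·d)/(b·c) = (445 × 1386) / (63 × 988) = 616770 / 62244 = 9.90891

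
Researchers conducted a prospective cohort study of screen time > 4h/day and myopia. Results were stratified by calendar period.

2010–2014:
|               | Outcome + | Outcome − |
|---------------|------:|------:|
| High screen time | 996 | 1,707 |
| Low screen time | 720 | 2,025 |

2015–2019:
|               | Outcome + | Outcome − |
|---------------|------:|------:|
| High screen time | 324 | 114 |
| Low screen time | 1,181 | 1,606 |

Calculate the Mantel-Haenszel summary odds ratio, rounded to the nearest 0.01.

1.99

OR_MH = Σ(aᵢdᵢ/nᵢ) / Σ(bᵢcᵢ/nᵢ), where nᵢ is the stratum total.
Stratum 1 (2010–2014): n = 5448; a·d/n = 996·2025/5448 = 370.2093; b·c/n = 1707·720/5448 = 225.5947
Stratum 2 (2015–2019): n = 3225; a·d/n = 324·1606/3225 = 161.3470; b·c/n = 114·1181/3225 = 41.7470
OR_MH = (370.2093 + 161.3470) / (225.5947 + 41.7470) = 531.5562 / 267.3417 = 1.98830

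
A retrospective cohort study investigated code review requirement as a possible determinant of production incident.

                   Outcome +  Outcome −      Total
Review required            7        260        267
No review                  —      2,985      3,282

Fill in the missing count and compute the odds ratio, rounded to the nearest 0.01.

0.27

The missing cell is in the unexposed row: 3282 − 2985 = 297.
So a = 7, b = 260, c = 297, d = 2985.
OR = (a·d)/(b·c) = (7 × 2985) / (260 × 297) = 20895 / 77220 = 0.27059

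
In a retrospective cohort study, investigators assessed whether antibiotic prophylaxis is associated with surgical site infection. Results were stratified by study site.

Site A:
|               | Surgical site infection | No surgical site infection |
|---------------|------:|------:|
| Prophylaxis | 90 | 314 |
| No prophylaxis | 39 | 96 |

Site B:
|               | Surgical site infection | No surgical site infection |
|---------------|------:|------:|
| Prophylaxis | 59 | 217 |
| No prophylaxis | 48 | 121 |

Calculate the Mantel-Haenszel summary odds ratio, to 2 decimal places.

OR_MH = Σ(aᵢdᵢ/nᵢ) / Σ(bᵢcᵢ/nᵢ), where nᵢ is the stratum total.
Stratum 1 (Site A): n = 539; a·d/n = 90·96/539 = 16.0297; b·c/n = 314·39/539 = 22.7199
Stratum 2 (Site B): n = 445; a·d/n = 59·121/445 = 16.0427; b·c/n = 217·48/445 = 23.4067
OR_MH = (16.0297 + 16.0427) / (22.7199 + 23.4067) = 32.0724 / 46.1266 = 0.69531

0.70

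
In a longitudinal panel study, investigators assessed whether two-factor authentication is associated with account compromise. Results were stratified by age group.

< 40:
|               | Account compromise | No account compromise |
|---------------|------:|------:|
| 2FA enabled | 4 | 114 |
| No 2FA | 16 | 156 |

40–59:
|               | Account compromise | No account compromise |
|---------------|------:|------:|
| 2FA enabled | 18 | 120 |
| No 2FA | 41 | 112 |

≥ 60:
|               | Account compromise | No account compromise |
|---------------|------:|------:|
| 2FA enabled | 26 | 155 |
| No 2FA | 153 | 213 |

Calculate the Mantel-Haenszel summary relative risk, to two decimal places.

RR_MH = Σ(aᵢ·n₀ᵢ/nᵢ) / Σ(cᵢ·n₁ᵢ/nᵢ), with n₁ᵢ = aᵢ+bᵢ (exposed), n₀ᵢ = cᵢ+dᵢ (unexposed), nᵢ = n₁ᵢ+n₀ᵢ.
Stratum 1 (< 40): n₁ = 118, n₀ = 172, n = 290; a·n₀/n = 4·172/290 = 2.3724; c·n₁/n = 16·118/290 = 6.5103
Stratum 2 (40–59): n₁ = 138, n₀ = 153, n = 291; a·n₀/n = 18·153/291 = 9.4639; c·n₁/n = 41·138/291 = 19.4433
Stratum 3 (≥ 60): n₁ = 181, n₀ = 366, n = 547; a·n₀/n = 26·366/547 = 17.3967; c·n₁/n = 153·181/547 = 50.6271
RR_MH = (2.3724 + 9.4639 + 17.3967) / (6.5103 + 19.4433 + 50.6271) = 29.2330 / 76.5807 = 0.38173

0.38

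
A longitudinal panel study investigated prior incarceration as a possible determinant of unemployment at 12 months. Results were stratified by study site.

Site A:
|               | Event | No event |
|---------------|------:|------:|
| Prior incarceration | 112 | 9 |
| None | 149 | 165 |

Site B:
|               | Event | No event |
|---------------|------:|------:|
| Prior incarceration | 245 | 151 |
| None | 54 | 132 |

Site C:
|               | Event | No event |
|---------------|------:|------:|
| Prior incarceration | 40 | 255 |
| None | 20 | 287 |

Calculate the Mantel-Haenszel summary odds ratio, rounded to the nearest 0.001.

4.581

OR_MH = Σ(aᵢdᵢ/nᵢ) / Σ(bᵢcᵢ/nᵢ), where nᵢ is the stratum total.
Stratum 1 (Site A): n = 435; a·d/n = 112·165/435 = 42.4828; b·c/n = 9·149/435 = 3.0828
Stratum 2 (Site B): n = 582; a·d/n = 245·132/582 = 55.5670; b·c/n = 151·54/582 = 14.0103
Stratum 3 (Site C): n = 602; a·d/n = 40·287/602 = 19.0698; b·c/n = 255·20/602 = 8.4718
OR_MH = (42.4828 + 55.5670 + 19.0698) / (3.0828 + 14.0103 + 8.4718) = 117.1195 / 25.5648 = 4.58128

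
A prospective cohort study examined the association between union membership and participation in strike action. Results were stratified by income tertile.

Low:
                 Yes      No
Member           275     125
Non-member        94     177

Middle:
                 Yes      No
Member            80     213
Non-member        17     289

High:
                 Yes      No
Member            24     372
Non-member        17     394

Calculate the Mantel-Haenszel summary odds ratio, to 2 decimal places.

OR_MH = Σ(aᵢdᵢ/nᵢ) / Σ(bᵢcᵢ/nᵢ), where nᵢ is the stratum total.
Stratum 1 (Low): n = 671; a·d/n = 275·177/671 = 72.5410; b·c/n = 125·94/671 = 17.5112
Stratum 2 (Middle): n = 599; a·d/n = 80·289/599 = 38.5977; b·c/n = 213·17/599 = 6.0451
Stratum 3 (High): n = 807; a·d/n = 24·394/807 = 11.7175; b·c/n = 372·17/807 = 7.8364
OR_MH = (72.5410 + 38.5977 + 11.7175) / (17.5112 + 6.0451 + 7.8364) = 122.8561 / 31.3927 = 3.91353

3.91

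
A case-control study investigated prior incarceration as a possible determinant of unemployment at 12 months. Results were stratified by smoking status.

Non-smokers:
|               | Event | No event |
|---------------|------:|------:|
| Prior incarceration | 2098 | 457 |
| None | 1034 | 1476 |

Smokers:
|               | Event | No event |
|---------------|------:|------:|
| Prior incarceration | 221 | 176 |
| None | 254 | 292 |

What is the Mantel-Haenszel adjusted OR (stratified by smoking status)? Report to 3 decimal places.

OR_MH = Σ(aᵢdᵢ/nᵢ) / Σ(bᵢcᵢ/nᵢ), where nᵢ is the stratum total.
Stratum 1 (Non-smokers): n = 5065; a·d/n = 2098·1476/5065 = 611.3816; b·c/n = 457·1034/5065 = 93.2948
Stratum 2 (Smokers): n = 943; a·d/n = 221·292/943 = 68.4327; b·c/n = 176·254/943 = 47.4062
OR_MH = (611.3816 + 68.4327) / (93.2948 + 47.4062) = 679.8143 / 140.7009 = 4.83163

4.832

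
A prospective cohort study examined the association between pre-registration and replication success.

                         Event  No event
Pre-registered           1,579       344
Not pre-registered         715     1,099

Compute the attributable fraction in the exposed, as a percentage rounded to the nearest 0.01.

52.00

Cells: a = 1579, b = 344, c = 715, d = 1099.
Risk in exposed = 1579/1923 = 0.82111; risk in unexposed = 715/1814 = 0.39416.
RR = 0.82111/0.39416 = 2.08321
AR% = (RR − 1)/RR × 100 = (2.08321 − 1)/2.08321 × 100 = 51.9973%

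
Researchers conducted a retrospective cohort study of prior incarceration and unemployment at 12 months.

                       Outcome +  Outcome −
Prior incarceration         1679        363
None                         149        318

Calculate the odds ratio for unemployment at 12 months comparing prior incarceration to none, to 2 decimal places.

9.87

Cells: a = 1679, b = 363, c = 149, d = 318.
OR = (a·d)/(b·c) = (1679 × 318) / (363 × 149) = 533922 / 54087 = 9.87154
The odds of unemployment at 12 months are about 9.87 times as high in the prior incarceration group.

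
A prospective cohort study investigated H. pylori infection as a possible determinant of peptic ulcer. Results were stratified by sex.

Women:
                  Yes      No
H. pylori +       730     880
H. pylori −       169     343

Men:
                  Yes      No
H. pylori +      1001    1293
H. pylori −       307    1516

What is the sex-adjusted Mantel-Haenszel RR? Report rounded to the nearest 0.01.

2.07

RR_MH = Σ(aᵢ·n₀ᵢ/nᵢ) / Σ(cᵢ·n₁ᵢ/nᵢ), with n₁ᵢ = aᵢ+bᵢ (exposed), n₀ᵢ = cᵢ+dᵢ (unexposed), nᵢ = n₁ᵢ+n₀ᵢ.
Stratum 1 (Women): n₁ = 1610, n₀ = 512, n = 2122; a·n₀/n = 730·512/2122 = 176.1357; c·n₁/n = 169·1610/2122 = 128.2234
Stratum 2 (Men): n₁ = 2294, n₀ = 1823, n = 4117; a·n₀/n = 1001·1823/4117 = 443.2410; c·n₁/n = 307·2294/4117 = 171.0610
RR_MH = (176.1357 + 443.2410) / (128.2234 + 171.0610) = 619.3767 / 299.2843 = 2.06953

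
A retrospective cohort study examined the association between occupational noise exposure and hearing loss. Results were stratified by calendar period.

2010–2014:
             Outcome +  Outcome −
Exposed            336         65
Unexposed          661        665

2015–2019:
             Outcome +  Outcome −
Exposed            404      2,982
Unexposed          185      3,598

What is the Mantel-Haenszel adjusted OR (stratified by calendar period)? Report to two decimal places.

OR_MH = Σ(aᵢdᵢ/nᵢ) / Σ(bᵢcᵢ/nᵢ), where nᵢ is the stratum total.
Stratum 1 (2010–2014): n = 1727; a·d/n = 336·665/1727 = 129.3804; b·c/n = 65·661/1727 = 24.8784
Stratum 2 (2015–2019): n = 7169; a·d/n = 404·3598/7169 = 202.7608; b·c/n = 2982·185/7169 = 76.9522
OR_MH = (129.3804 + 202.7608) / (24.8784 + 76.9522) = 332.1412 / 101.8306 = 3.26170

3.26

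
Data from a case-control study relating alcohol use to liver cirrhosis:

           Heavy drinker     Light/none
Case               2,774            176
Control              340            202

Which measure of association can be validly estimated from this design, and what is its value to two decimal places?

Reading the table with exposure as columns: a = 2774 (Heavy drinker, case), b = 340 (Heavy drinker, non-case), c = 176 (Light/none, case), d = 202.
This is a case-control study: participants were sampled on outcome status, so risks in the source population cannot be estimated directly — relative risk is not valid here. The odds ratio is the appropriate measure.
OR = (a·d)/(b·c) = (2774 × 202) / (340 × 176) = 560348 / 59840 = 9.36410

9.36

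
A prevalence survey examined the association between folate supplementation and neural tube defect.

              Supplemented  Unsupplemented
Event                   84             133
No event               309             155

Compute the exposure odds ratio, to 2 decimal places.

0.32

Reading the table with exposure as columns: a = 84 (Supplemented, case), b = 309 (Supplemented, non-case), c = 133 (Unsupplemented, case), d = 155.
OR = (a·d)/(b·c) = (84 × 155) / (309 × 133) = 13020 / 41097 = 0.31681
Exposure is associated with lower odds of neural tube defect (OR = 0.32 < 1).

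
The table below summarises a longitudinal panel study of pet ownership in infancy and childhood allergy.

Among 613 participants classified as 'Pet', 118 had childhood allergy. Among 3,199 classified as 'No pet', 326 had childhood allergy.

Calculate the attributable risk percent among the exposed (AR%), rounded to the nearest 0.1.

From the description: a = 118, b = 495, c = 326, d = 2873.
Risk in exposed = 118/613 = 0.19250; risk in unexposed = 326/3199 = 0.10191.
RR = 0.19250/0.10191 = 1.88894
AR% = (RR − 1)/RR × 100 = (1.88894 − 1)/1.88894 × 100 = 47.0603%

47.1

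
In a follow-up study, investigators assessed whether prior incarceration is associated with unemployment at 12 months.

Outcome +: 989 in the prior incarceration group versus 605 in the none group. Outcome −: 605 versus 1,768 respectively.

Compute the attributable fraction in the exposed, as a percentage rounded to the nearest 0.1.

58.9

From the description: a = 989, b = 605, c = 605, d = 1768.
Risk in exposed = 989/1594 = 0.62045; risk in unexposed = 605/2373 = 0.25495.
RR = 0.62045/0.25495 = 2.43361
AR% = (RR − 1)/RR × 100 = (2.43361 − 1)/2.43361 × 100 = 58.9087%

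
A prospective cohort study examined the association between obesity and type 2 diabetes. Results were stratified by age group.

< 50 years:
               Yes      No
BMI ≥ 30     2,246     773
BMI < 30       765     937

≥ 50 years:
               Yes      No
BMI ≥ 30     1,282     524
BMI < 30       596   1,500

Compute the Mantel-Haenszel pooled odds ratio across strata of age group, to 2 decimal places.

4.57

OR_MH = Σ(aᵢdᵢ/nᵢ) / Σ(bᵢcᵢ/nᵢ), where nᵢ is the stratum total.
Stratum 1 (< 50 years): n = 4721; a·d/n = 2246·937/4721 = 445.7746; b·c/n = 773·765/4721 = 125.2584
Stratum 2 (≥ 50 years): n = 3902; a·d/n = 1282·1500/3902 = 492.8242; b·c/n = 524·596/3902 = 80.0369
OR_MH = (445.7746 + 492.8242) / (125.2584 + 80.0369) = 938.5988 / 205.2953 = 4.57194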